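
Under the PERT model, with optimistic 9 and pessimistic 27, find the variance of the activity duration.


σ² = ((p - o) / 6)² = (p - o)² / 36
= (27 - 9)² / 36
= 18² / 36
= 324 / 36
= 9.0000


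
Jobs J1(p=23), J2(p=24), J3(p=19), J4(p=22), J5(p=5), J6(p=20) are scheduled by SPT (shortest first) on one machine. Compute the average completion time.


SPT order: J5 → J3 → J6 → J4 → J1 → J2
Completion times:
  J5: C=5
  J3: C=24
  J6: C=44
  J4: C=66
  J1: C=89
  J2: C=113
Sum = 341, n = 6
Mean flow = 341/6
= 56.83


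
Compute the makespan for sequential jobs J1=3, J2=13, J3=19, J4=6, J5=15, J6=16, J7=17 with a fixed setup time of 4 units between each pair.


Makespan = Σ processing + (n-1) × setup
= (3 + 13 + 19 + 6 + 15 + 16 + 17) + (7-1)×4
= 89 + 24
= 113 time units


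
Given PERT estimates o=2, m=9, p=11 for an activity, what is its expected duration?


te = (o + 4m + p) / 6
= (2 + 4×9 + 11) / 6
= (2 + 36 + 11) / 6
= 49 / 6
= 8.17


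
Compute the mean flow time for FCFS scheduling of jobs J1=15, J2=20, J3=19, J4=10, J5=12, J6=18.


Completion times:
  J1: completes at 15
  J2: completes at 35
  J3: completes at 54
  J4: completes at 64
  J5: completes at 76
  J6: completes at 94
Sum = 338
Average = 338/6
= 56.33


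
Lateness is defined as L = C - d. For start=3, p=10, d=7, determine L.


Completion = 3 + 10 = 13
Lateness = C - d = 13 - 7
= 6


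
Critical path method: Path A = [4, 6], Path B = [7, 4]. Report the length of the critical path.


Path A: 4 + 6 = 10
Path B: 7 + 4 = 11
Critical path = longest = max(10, 11)
= 11 (Path B)


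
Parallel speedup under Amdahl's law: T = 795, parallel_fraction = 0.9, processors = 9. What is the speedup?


Amdahl's law: T_p = T × ((1-p) + p/N)
= 795 × ((1-0.9) + 0.9/9)
= 795 × (0.10 + 0.1000)
= 795 × 0.2000
= 159.00
Speedup = 795/159.00
= 5.00×


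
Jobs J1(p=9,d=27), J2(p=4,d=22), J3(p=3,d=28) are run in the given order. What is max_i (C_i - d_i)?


Lateness per job (L = C - d):
  J1: C=9, d=27, L=-18
  J2: C=13, d=22, L=-9
  J3: C=16, d=28, L=-12
Lmax = max(-18, -9, -12)
= -9


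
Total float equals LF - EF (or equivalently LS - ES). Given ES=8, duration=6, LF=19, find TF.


EF = ES + duration = 8 + 6 = 14
LS = LF - duration = 19 - 6 = 13
Total Float = LF - EF = 19 - 14
(or LS - ES = 13 - 8)
= 5


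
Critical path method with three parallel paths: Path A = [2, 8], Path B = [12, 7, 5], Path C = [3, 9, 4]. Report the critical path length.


Path A: 2 + 8 = 10
Path B: 12 + 7 + 5 = 24
Path C: 3 + 9 + 4 = 16
Critical path = longest = max(10, 24, 16)
= 24 (Path B)


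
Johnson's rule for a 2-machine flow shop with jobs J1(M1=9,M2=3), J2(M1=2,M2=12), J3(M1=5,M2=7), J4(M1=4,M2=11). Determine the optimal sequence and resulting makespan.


Johnson's rule:
Group 1 (M1≤M2, sort by M1): ['J2', 'J4', 'J3']
Group 2 (M1>M2, sort desc M2): ['J1']
Sequence: J2 → J4 → J3 → J1
Makespan calculation:
  J2: M1 done=2, M2 done=14
  J4: M1 done=6, M2 done=25
  J3: M1 done=11, M2 done=32
  J1: M1 done=20, M2 done=35
= Sequence: J2 → J4 → J3 → J1, Makespan: 35


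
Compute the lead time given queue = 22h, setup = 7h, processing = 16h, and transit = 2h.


Lead time = queue + setup + processing + transit
= 22 + 7 + 16 + 2
= 47 hours


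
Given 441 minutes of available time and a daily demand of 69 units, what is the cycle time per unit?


Cycle time = available time / demand
= 441 / 69
= 6.39 min/unit


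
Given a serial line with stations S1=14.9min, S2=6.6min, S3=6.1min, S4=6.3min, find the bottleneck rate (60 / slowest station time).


Bottleneck = longest station time
Station times: [14.9, 6.6, 6.1, 6.3]
Max = 14.9 min
Rate = 60 / 14.9
= 4.03 units/hour (bottleneck: 14.9min)


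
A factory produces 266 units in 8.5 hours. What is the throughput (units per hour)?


Throughput = units / time
= 266 / 8.5
= 31.3 units/hour


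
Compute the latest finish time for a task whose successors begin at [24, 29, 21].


LF = min of all successor start times
Successors start at: [24, 29, 21]
LF = min(24, 29, 21)
= 21


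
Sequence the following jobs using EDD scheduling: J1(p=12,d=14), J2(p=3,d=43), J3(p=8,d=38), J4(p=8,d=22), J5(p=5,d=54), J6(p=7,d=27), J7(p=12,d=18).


EDD: sort by earliest due date
  J1: d=14, p=12
  J7: d=18, p=12
  J4: d=22, p=8
  J6: d=27, p=7
  J3: d=38, p=8
  J2: d=43, p=3
  J5: d=54, p=5
Order: J1 → J7 → J4 → J6 → J3 → J2 → J5


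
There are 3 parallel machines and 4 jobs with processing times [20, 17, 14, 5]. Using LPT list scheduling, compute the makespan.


Jobs (LPT sorted): [20, 17, 14, 5]
Machines: 3
  J=20 → Machine 1 (load: 0+20=20)
  J=17 → Machine 2 (load: 0+17=17)
  J=14 → Machine 3 (load: 0+14=14)
  J=5 → Machine 3 (load: 14+5=19)
Machine loads: [20, 17, 19]
Makespan = max = 20 time units


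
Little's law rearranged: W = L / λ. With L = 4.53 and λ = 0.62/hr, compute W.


Little's law: L = λW → W = L / λ
= 4.53 / 0.62
= 7.31 hours


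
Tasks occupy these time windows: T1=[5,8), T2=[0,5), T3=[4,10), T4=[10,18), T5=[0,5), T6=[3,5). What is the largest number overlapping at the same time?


Check each time point for overlaps:
  t=4: 4 tasks active (T2, T3, T5, T6)
Max concurrent = 4


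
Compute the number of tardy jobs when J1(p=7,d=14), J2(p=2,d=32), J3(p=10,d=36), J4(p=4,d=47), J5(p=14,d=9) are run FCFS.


Completion vs due date:
  J1: C=7, d=14 → on time
  J2: C=9, d=32 → on time
  J3: C=19, d=36 → on time
  J4: C=23, d=47 → on time
  J5: C=37, d=9 → TARDY
Tardy jobs: J5
Count = 1


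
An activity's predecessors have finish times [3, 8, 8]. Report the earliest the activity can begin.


ES = max of all predecessor completion times
Predecessors: [3, 8, 8]
ES = max(3, 8, 8)
= 8


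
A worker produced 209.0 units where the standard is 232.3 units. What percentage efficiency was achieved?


Efficiency = (actual / standard) × 100
= (209.0 / 232.3) × 100
= 90.0%


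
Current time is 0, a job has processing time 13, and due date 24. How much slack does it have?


Slack = due - current_time - processing
= 24 - 0 - 13
= 11


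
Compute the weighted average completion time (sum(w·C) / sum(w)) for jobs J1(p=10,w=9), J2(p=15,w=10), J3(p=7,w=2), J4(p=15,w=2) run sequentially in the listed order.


Completion times:
  J1: C=10, w×C=9×10=90
  J2: C=25, w×C=10×25=250
  J3: C=32, w×C=2×32=64
  J4: C=47, w×C=2×47=94
Sum w×C = 498
Sum w = 23
Weighted avg = 498/23
= 21.65


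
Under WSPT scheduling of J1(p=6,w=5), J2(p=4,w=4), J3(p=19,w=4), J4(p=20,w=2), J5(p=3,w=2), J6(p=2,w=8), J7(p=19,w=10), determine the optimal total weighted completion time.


WSPT order (by p/w): J6 → J2 → J1 → J5 → J7 → J3 → J4
  J6: C=2, w·C=8×2=16
  J2: C=6, w·C=4×6=24
  J1: C=12, w·C=5×12=60
  J5: C=15, w·C=2×15=30
  J7: C=34, w·C=10×34=340
  J3: C=53, w·C=4×53=212
  J4: C=73, w·C=2×73=146
Σ w·C = 828
= 828


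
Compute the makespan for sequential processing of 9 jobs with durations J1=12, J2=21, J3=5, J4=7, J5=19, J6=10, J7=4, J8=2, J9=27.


Sequential makespan: sum all processing times
= 12 + 21 + 5 + 7 + 19 + 10 + 4 + 2 + 27
= 107 time units


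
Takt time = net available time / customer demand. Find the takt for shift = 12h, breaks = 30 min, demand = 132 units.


Available = 12×60 - 30 = 690 min
Takt time = 690 / 132
= 5.23 min/unit


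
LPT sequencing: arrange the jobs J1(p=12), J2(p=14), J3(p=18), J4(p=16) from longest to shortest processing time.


LPT: sort by longest processing time first
  J3: p=18
  J4: p=16
  J2: p=14
  J1: p=12
Order: J3 → J4 → J2 → J1


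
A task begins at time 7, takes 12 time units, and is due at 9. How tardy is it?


Completion = start + processing = 7 + 12 = 19
Tardiness = max(0, C - d) = max(0, 19 - 9)
= max(0, 10)
= 10


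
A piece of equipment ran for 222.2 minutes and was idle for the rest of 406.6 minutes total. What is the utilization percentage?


Utilization = busy / total × 100
= 222.2 / 406.6 × 100
= 54.6%


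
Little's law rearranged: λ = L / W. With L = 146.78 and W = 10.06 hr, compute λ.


Little's law: L = λW → λ = L / W
= 146.78 / 10.06
= 14.59 per hour


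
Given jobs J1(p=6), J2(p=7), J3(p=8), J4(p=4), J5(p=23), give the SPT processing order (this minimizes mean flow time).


SPT: sort by shortest processing time
  J4: p=4
  J1: p=6
  J2: p=7
  J3: p=8
  J5: p=23
Order: J4 → J1 → J2 → J3 → J5


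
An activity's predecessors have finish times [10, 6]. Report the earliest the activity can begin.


ES = max of all predecessor completion times
Predecessors: [10, 6]
ES = max(10, 6)
= 10


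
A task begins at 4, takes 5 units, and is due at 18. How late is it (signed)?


Completion = 4 + 5 = 9
Lateness = C - d = 9 - 18
= -9


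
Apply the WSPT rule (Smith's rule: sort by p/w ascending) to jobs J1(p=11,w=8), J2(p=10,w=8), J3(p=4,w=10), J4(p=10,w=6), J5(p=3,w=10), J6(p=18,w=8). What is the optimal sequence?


WSPT (Smith's rule): sort by p/w ascending
  J5: p/w = 3/10 = 0.300
  J3: p/w = 4/10 = 0.400
  J2: p/w = 10/8 = 1.250
  J1: p/w = 11/8 = 1.375
  J4: p/w = 10/6 = 1.667
  J6: p/w = 18/8 = 2.250
Order: J5 → J3 → J2 → J1 → J4 → J6


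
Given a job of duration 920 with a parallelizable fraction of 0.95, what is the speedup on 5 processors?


Amdahl's law: T_p = T × ((1-p) + p/N)
= 920 × ((1-0.95) + 0.95/5)
= 920 × (0.05 + 0.1900)
= 920 × 0.2400
= 220.80
Speedup = 920/220.80
= 4.17×


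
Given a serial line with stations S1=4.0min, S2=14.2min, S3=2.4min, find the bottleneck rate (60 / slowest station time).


Bottleneck = longest station time
Station times: [4.0, 14.2, 2.4]
Max = 14.2 min
Rate = 60 / 14.2
= 4.23 units/hour (bottleneck: 14.2min)


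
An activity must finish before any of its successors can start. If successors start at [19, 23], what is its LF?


LF = min of all successor start times
Successors start at: [19, 23]
LF = min(19, 23)
= 19


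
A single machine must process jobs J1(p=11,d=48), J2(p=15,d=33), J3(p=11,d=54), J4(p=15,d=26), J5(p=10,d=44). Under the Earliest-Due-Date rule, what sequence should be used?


EDD: sort by earliest due date
  J4: d=26, p=15
  J2: d=33, p=15
  J5: d=44, p=10
  J1: d=48, p=11
  J3: d=54, p=11
Order: J4 → J2 → J5 → J1 → J3


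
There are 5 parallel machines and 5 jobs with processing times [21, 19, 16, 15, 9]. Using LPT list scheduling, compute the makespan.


Jobs (LPT sorted): [21, 19, 16, 15, 9]
Machines: 5
  J=21 → Machine 1 (load: 0+21=21)
  J=19 → Machine 2 (load: 0+19=19)
  J=16 → Machine 3 (load: 0+16=16)
  J=15 → Machine 4 (load: 0+15=15)
  J=9 → Machine 5 (load: 0+9=9)
Machine loads: [21, 19, 16, 15, 9]
Makespan = max = 21 time units


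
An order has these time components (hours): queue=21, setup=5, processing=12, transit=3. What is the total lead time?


Lead time = queue + setup + processing + transit
= 21 + 5 + 12 + 3
= 41 hours


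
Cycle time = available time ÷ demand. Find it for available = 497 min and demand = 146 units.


Cycle time = available time / demand
= 497 / 146
= 3.40 min/unit


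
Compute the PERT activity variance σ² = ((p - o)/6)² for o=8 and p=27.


σ² = ((p - o) / 6)² = (p - o)² / 36
= (27 - 8)² / 36
= 19² / 36
= 361 / 36
= 10.0278


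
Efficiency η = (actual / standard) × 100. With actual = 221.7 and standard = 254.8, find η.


Efficiency = (actual / standard) × 100
= (221.7 / 254.8) × 100
= 87.0%


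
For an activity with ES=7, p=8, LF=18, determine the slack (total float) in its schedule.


EF = ES + duration = 7 + 8 = 15
LS = LF - duration = 18 - 8 = 10
Total Float = LF - EF = 18 - 15
(or LS - ES = 10 - 7)
= 3


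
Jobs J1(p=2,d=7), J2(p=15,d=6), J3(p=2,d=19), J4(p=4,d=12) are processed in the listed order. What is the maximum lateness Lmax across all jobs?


Lateness per job (L = C - d):
  J1: C=2, d=7, L=-5
  J2: C=17, d=6, L=11
  J3: C=19, d=19, L=0
  J4: C=23, d=12, L=11
Lmax = max(-5, 11, 0, 11)
= 11


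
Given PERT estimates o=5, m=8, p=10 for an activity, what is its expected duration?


te = (o + 4m + p) / 6
= (5 + 4×8 + 10) / 6
= (5 + 32 + 10) / 6
= 47 / 6
= 7.83


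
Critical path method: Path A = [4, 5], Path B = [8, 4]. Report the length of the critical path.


Path A: 4 + 5 = 9
Path B: 8 + 4 = 12
Critical path = longest = max(9, 12)
= 12 (Path B)


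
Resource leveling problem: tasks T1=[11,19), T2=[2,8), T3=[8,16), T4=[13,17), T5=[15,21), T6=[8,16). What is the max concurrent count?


Check each time point for overlaps:
  t=15: 5 tasks active (T1, T3, T4, T5, T6)
Max concurrent = 5


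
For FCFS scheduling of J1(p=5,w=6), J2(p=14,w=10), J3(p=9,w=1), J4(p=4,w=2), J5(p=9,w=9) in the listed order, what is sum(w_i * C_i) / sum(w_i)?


Completion times:
  J1: C=5, w×C=6×5=30
  J2: C=19, w×C=10×19=190
  J3: C=28, w×C=1×28=28
  J4: C=32, w×C=2×32=64
  J5: C=41, w×C=9×41=369
Sum w×C = 681
Sum w = 28
Weighted avg = 681/28
= 24.32


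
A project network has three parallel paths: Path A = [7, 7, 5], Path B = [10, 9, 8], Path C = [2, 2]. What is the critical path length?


Path A: 7 + 7 + 5 = 19
Path B: 10 + 9 + 8 = 27
Path C: 2 + 2 = 4
Critical path = longest = max(19, 27, 4)
= 27 (Path B)


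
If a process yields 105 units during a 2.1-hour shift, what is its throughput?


Throughput = units / time
= 105 / 2.1
= 50.0 units/hour


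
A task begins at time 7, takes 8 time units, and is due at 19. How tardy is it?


Completion = start + processing = 7 + 8 = 15
Tardiness = max(0, C - d) = max(0, 15 - 19)
= max(0, -4)
= 0


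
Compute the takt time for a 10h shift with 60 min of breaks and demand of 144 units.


Available = 10×60 - 60 = 540 min
Takt time = 540 / 144
= 3.75 min/unit


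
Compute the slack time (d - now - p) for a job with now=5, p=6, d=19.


Slack = due - current_time - processing
= 19 - 5 - 6
= 8


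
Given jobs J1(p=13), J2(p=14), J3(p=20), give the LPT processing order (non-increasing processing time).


LPT: sort by longest processing time first
  J3: p=20
  J2: p=14
  J1: p=13
Order: J3 → J2 → J1


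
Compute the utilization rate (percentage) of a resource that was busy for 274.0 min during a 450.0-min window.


Utilization = busy / total × 100
= 274.0 / 450.0 × 100
= 60.9%


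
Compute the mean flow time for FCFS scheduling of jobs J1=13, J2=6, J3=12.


Completion times:
  J1: completes at 13
  J2: completes at 19
  J3: completes at 31
Sum = 63
Average = 63/3
= 21.00


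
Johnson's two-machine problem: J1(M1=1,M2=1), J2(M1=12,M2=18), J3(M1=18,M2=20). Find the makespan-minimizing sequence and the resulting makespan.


Johnson's rule:
Group 1 (M1≤M2, sort by M1): ['J1', 'J2', 'J3']
Group 2 (M1>M2, sort desc M2): []
Sequence: J1 → J2 → J3
Makespan calculation:
  J1: M1 done=1, M2 done=2
  J2: M1 done=13, M2 done=31
  J3: M1 done=31, M2 done=51
= Sequence: J1 → J2 → J3, Makespan: 51


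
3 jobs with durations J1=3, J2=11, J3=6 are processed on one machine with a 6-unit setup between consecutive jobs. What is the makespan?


Makespan = Σ processing + (n-1) × setup
= (3 + 11 + 6) + (3-1)×6
= 20 + 12
= 32 time units


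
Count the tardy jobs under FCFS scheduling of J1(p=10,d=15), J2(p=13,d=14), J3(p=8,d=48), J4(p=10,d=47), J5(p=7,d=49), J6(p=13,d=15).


Completion vs due date:
  J1: C=10, d=15 → on time
  J2: C=23, d=14 → TARDY
  J3: C=31, d=48 → on time
  J4: C=41, d=47 → on time
  J5: C=48, d=49 → on time
  J6: C=61, d=15 → TARDY
Tardy jobs: J2, J6
Count = 2


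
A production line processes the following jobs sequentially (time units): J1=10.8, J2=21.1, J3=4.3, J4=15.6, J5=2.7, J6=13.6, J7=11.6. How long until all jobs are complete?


Sequential makespan: sum all processing times
= 10.8 + 21.1 + 4.3 + 15.6 + 2.7 + 13.6 + 11.6
= 79.7 time units


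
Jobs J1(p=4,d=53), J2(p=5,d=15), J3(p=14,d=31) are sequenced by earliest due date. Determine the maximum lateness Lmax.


EDD order: J2 → J3 → J1
Completion and lateness:
  J2: C=5, d=15, L=5-15=-10
  J3: C=19, d=31, L=19-31=-12
  J1: C=23, d=53, L=23-53=-30
Lmax = max(-10, -12, -30)
= -10


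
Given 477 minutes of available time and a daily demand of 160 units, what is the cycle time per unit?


Cycle time = available time / demand
= 477 / 160
= 2.98 min/unit


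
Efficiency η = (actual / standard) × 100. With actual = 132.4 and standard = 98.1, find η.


Efficiency = (actual / standard) × 100
= (132.4 / 98.1) × 100
= 135.0%


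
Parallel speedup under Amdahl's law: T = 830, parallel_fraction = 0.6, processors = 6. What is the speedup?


Amdahl's law: T_p = T × ((1-p) + p/N)
= 830 × ((1-0.6) + 0.6/6)
= 830 × (0.40 + 0.1000)
= 830 × 0.5000
= 415.00
Speedup = 830/415.00
= 2.00×


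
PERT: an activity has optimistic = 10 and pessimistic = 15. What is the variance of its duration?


σ² = ((p - o) / 6)² = (p - o)² / 36
= (15 - 10)² / 36
= 5² / 36
= 25 / 36
= 0.6944


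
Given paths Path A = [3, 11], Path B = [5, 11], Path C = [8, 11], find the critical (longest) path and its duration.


Path A: 3 + 11 = 14
Path B: 5 + 11 = 16
Path C: 8 + 11 = 19
Critical path = longest = max(14, 16, 19)
= 19 (Path C)


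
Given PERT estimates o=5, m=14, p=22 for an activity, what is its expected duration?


te = (o + 4m + p) / 6
= (5 + 4×14 + 22) / 6
= (5 + 56 + 22) / 6
= 83 / 6
= 13.83


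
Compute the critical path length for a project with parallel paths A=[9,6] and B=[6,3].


Path A: 9 + 6 = 15
Path B: 6 + 3 = 9
Critical path = longest = max(15, 9)
= 15 (Path A)


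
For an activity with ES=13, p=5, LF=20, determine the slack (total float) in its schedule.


EF = ES + duration = 13 + 5 = 18
LS = LF - duration = 20 - 5 = 15
Total Float = LF - EF = 20 - 18
(or LS - ES = 15 - 13)
= 2


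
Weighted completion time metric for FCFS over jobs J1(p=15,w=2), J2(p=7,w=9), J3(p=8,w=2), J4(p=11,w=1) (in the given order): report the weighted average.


Completion times:
  J1: C=15, w×C=2×15=30
  J2: C=22, w×C=9×22=198
  J3: C=30, w×C=2×30=60
  J4: C=41, w×C=1×41=41
Sum w×C = 329
Sum w = 14
Weighted avg = 329/14
= 23.50


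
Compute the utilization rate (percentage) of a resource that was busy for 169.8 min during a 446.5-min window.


Utilization = busy / total × 100
= 169.8 / 446.5 × 100
= 38.0%


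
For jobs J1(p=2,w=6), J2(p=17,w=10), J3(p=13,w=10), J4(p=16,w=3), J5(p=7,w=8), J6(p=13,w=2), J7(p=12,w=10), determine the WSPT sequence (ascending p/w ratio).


WSPT (Smith's rule): sort by p/w ascending
  J1: p/w = 2/6 = 0.333
  J5: p/w = 7/8 = 0.875
  J7: p/w = 12/10 = 1.200
  J3: p/w = 13/10 = 1.300
  J2: p/w = 17/10 = 1.700
  J4: p/w = 16/3 = 5.333
  J6: p/w = 13/2 = 6.500
Order: J1 → J5 → J7 → J3 → J2 → J4 → J6


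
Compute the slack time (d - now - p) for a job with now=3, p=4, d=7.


Slack = due - current_time - processing
= 7 - 3 - 4
= 0


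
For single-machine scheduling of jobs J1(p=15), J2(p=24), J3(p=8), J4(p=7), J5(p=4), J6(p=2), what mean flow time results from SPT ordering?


SPT order: J6 → J5 → J4 → J3 → J1 → J2
Completion times:
  J6: C=2
  J5: C=6
  J4: C=13
  J3: C=21
  J1: C=36
  J2: C=60
Sum = 138, n = 6
Mean flow = 138/6
= 23.00


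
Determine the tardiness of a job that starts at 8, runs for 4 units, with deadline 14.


Completion = start + processing = 8 + 4 = 12
Tardiness = max(0, C - d) = max(0, 12 - 14)
= max(0, -2)
= 0


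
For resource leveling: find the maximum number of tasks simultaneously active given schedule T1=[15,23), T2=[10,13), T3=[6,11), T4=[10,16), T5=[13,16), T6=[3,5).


Check each time point for overlaps:
  t=10: 3 tasks active (T2, T3, T4)
Max concurrent = 3


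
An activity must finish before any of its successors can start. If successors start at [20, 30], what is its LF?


LF = min of all successor start times
Successors start at: [20, 30]
LF = min(20, 30)
= 20


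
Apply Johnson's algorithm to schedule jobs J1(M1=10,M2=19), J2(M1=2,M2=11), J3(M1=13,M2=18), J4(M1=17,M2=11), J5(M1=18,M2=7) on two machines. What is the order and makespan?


Johnson's rule:
Group 1 (M1≤M2, sort by M1): ['J2', 'J1', 'J3']
Group 2 (M1>M2, sort desc M2): ['J4', 'J5']
Sequence: J2 → J1 → J3 → J4 → J5
Makespan calculation:
  J2: M1 done=2, M2 done=13
  J1: M1 done=12, M2 done=32
  J3: M1 done=25, M2 done=50
  J4: M1 done=42, M2 done=61
  J5: M1 done=60, M2 done=68
= Sequence: J2 → J1 → J3 → J4 → J5, Makespan: 68


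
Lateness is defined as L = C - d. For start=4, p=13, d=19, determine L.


Completion = 4 + 13 = 17
Lateness = C - d = 17 - 19
= -2


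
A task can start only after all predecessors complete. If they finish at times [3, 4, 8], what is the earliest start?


ES = max of all predecessor completion times
Predecessors: [3, 4, 8]
ES = max(3, 4, 8)
= 8


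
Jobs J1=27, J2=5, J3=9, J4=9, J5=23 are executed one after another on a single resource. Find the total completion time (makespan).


Sequential makespan: sum all processing times
= 27 + 5 + 9 + 9 + 23
= 73 time units


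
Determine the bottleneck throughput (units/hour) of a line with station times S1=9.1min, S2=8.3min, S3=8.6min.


Bottleneck = longest station time
Station times: [9.1, 8.3, 8.6]
Max = 9.1 min
Rate = 60 / 9.1
= 6.59 units/hour (bottleneck: 9.1min)


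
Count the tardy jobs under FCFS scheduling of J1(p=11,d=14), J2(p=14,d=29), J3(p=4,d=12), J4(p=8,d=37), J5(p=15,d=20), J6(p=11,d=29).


Completion vs due date:
  J1: C=11, d=14 → on time
  J2: C=25, d=29 → on time
  J3: C=29, d=12 → TARDY
  J4: C=37, d=37 → on time
  J5: C=52, d=20 → TARDY
  J6: C=63, d=29 → TARDY
Tardy jobs: J3, J5, J6
Count = 3


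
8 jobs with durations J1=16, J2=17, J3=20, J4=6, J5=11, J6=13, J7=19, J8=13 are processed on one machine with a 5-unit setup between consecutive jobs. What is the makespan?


Makespan = Σ processing + (n-1) × setup
= (16 + 17 + 20 + 6 + 11 + 13 + 19 + 13) + (8-1)×5
= 115 + 35
= 150 time units


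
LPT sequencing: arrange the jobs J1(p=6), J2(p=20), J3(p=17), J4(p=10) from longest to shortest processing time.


LPT: sort by longest processing time first
  J2: p=20
  J3: p=17
  J4: p=10
  J1: p=6
Order: J2 → J3 → J4 → J1


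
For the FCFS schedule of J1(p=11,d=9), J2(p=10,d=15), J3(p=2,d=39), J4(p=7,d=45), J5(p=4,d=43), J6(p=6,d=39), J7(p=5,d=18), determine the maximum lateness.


Lateness per job (L = C - d):
  J1: C=11, d=9, L=2
  J2: C=21, d=15, L=6
  J3: C=23, d=39, L=-16
  J4: C=30, d=45, L=-15
  J5: C=34, d=43, L=-9
  J6: C=40, d=39, L=1
  J7: C=45, d=18, L=27
Lmax = max(2, 6, -16, -15, -9, 1, 27)
= 27


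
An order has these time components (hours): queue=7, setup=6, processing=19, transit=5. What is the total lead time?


Lead time = queue + setup + processing + transit
= 7 + 6 + 19 + 5
= 37 hours


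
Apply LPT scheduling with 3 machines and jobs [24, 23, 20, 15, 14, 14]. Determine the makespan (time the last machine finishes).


Jobs (LPT sorted): [24, 23, 20, 15, 14, 14]
Machines: 3
  J=24 → Machine 1 (load: 0+24=24)
  J=23 → Machine 2 (load: 0+23=23)
  J=20 → Machine 3 (load: 0+20=20)
  J=15 → Machine 3 (load: 20+15=35)
  J=14 → Machine 2 (load: 23+14=37)
  J=14 → Machine 1 (load: 24+14=38)
Machine loads: [38, 37, 35]
Makespan = max = 38 time units


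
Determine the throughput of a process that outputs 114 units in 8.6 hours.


Throughput = units / time
= 114 / 8.6
= 13.3 units/hour


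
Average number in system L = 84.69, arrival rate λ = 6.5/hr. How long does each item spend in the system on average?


Little's law: L = λW → W = L / λ
= 84.69 / 6.5
= 13.03 hours


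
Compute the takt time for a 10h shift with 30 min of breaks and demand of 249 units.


Available = 10×60 - 30 = 570 min
Takt time = 570 / 249
= 2.29 min/unit


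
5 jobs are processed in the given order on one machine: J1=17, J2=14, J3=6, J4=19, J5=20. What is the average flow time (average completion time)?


Completion times:
  J1: completes at 17
  J2: completes at 31
  J3: completes at 37
  J4: completes at 56
  J5: completes at 76
Sum = 217
Average = 217/5
= 43.40


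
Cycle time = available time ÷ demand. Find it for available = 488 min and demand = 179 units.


Cycle time = available time / demand
= 488 / 179
= 2.73 min/unit


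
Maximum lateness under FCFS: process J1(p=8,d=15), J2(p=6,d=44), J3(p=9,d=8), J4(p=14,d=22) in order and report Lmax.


Lateness per job (L = C - d):
  J1: C=8, d=15, L=-7
  J2: C=14, d=44, L=-30
  J3: C=23, d=8, L=15
  J4: C=37, d=22, L=15
Lmax = max(-7, -30, 15, 15)
= 15


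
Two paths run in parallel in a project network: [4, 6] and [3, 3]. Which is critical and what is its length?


Path A: 4 + 6 = 10
Path B: 3 + 3 = 6
Critical path = longest = max(10, 6)
= 10 (Path A)


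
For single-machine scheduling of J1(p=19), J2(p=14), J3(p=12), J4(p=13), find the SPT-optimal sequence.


SPT: sort by shortest processing time
  J3: p=12
  J4: p=13
  J2: p=14
  J1: p=19
Order: J3 → J4 → J2 → J1


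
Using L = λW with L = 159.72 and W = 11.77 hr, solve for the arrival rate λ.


Little's law: L = λW → λ = L / W
= 159.72 / 11.77
= 13.57 per hour


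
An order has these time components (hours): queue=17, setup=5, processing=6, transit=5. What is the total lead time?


Lead time = queue + setup + processing + transit
= 17 + 5 + 6 + 5
= 33 hours


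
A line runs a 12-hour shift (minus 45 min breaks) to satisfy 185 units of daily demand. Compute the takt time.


Available = 12×60 - 45 = 675 min
Takt time = 675 / 185
= 3.65 min/unit


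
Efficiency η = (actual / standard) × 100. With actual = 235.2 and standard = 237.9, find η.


Efficiency = (actual / standard) × 100
= (235.2 / 237.9) × 100
= 98.9%


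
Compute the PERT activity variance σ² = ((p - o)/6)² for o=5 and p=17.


σ² = ((p - o) / 6)² = (p - o)² / 36
= (17 - 5)² / 36
= 12² / 36
= 144 / 36
= 4.0000


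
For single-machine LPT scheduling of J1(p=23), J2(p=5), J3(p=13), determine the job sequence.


LPT: sort by longest processing time first
  J1: p=23
  J3: p=13
  J2: p=5
Order: J1 → J3 → J2


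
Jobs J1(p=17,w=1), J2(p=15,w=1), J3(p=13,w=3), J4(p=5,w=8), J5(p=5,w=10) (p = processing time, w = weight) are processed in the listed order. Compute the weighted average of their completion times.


Completion times:
  J1: C=17, w×C=1×17=17
  J2: C=32, w×C=1×32=32
  J3: C=45, w×C=3×45=135
  J4: C=50, w×C=8×50=400
  J5: C=55, w×C=10×55=550
Sum w×C = 1134
Sum w = 23
Weighted avg = 1134/23
= 49.30


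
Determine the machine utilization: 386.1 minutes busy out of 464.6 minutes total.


Utilization = busy / total × 100
= 386.1 / 464.6 × 100
= 83.1%


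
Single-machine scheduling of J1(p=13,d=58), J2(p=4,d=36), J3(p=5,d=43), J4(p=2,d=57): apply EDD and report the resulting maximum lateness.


EDD order: J2 → J3 → J4 → J1
Completion and lateness:
  J2: C=4, d=36, L=4-36=-32
  J3: C=9, d=43, L=9-43=-34
  J4: C=11, d=57, L=11-57=-46
  J1: C=24, d=58, L=24-58=-34
Lmax = max(-32, -34, -46, -34)
= -32


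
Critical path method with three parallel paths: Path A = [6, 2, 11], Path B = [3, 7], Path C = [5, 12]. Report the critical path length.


Path A: 6 + 2 + 11 = 19
Path B: 3 + 7 = 10
Path C: 5 + 12 = 17
Critical path = longest = max(19, 10, 17)
= 19 (Path A)


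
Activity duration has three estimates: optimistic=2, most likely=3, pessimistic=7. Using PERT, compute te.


te = (o + 4m + p) / 6
= (2 + 4×3 + 7) / 6
= (2 + 12 + 7) / 6
= 21 / 6
= 3.50


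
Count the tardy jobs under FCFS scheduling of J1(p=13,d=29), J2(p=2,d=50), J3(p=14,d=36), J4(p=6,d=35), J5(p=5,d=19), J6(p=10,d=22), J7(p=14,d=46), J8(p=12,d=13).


Completion vs due date:
  J1: C=13, d=29 → on time
  J2: C=15, d=50 → on time
  J3: C=29, d=36 → on time
  J4: C=35, d=35 → on time
  J5: C=40, d=19 → TARDY
  J6: C=50, d=22 → TARDY
  J7: C=64, d=46 → TARDY
  J8: C=76, d=13 → TARDY
Tardy jobs: J5, J6, J7, J8
Count = 4


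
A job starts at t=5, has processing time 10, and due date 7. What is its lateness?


Completion = 5 + 10 = 15
Lateness = C - d = 15 - 7
= 8


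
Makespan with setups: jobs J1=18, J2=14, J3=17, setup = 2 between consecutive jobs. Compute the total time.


Makespan = Σ processing + (n-1) × setup
= (18 + 14 + 17) + (3-1)×2
= 49 + 4
= 53 time units


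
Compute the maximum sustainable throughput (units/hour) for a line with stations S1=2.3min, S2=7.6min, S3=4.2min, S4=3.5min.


Bottleneck = longest station time
Station times: [2.3, 7.6, 4.2, 3.5]
Max = 7.6 min
Rate = 60 / 7.6
= 7.89 units/hour (bottleneck: 7.6min)


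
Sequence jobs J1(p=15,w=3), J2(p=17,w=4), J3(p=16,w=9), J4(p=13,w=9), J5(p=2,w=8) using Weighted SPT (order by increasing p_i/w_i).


WSPT (Smith's rule): sort by p/w ascending
  J5: p/w = 2/8 = 0.250
  J4: p/w = 13/9 = 1.444
  J3: p/w = 16/9 = 1.778
  J2: p/w = 17/4 = 4.250
  J1: p/w = 15/3 = 5.000
Order: J5 → J4 → J3 → J2 → J1


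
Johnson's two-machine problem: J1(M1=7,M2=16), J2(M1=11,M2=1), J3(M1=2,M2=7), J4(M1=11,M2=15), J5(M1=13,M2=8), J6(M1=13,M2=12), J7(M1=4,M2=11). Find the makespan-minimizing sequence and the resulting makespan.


Johnson's rule:
Group 1 (M1≤M2, sort by M1): ['J3', 'J7', 'J1', 'J4']
Group 2 (M1>M2, sort desc M2): ['J6', 'J5', 'J2']
Sequence: J3 → J7 → J1 → J4 → J6 → J5 → J2
Makespan calculation:
  J3: M1 done=2, M2 done=9
  J7: M1 done=6, M2 done=20
  J1: M1 done=13, M2 done=36
  J4: M1 done=24, M2 done=51
  J6: M1 done=37, M2 done=63
  J5: M1 done=50, M2 done=71
  J2: M1 done=61, M2 done=72
= Sequence: J3 → J7 → J1 → J4 → J6 → J5 → J2, Makespan: 72


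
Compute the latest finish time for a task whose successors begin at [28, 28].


LF = min of all successor start times
Successors start at: [28, 28]
LF = min(28, 28)
= 28


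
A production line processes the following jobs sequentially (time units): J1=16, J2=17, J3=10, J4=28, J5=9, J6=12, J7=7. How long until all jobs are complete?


Sequential makespan: sum all processing times
= 16 + 17 + 10 + 28 + 9 + 12 + 7
= 99 time units


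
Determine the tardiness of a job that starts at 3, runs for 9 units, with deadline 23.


Completion = start + processing = 3 + 9 = 12
Tardiness = max(0, C - d) = max(0, 12 - 23)
= max(0, -11)
= 0


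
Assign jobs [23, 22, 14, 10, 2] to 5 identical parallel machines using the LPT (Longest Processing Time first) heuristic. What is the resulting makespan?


Jobs (LPT sorted): [23, 22, 14, 10, 2]
Machines: 5
  J=23 → Machine 1 (load: 0+23=23)
  J=22 → Machine 2 (load: 0+22=22)
  J=14 → Machine 3 (load: 0+14=14)
  J=10 → Machine 4 (load: 0+10=10)
  J=2 → Machine 5 (load: 0+2=2)
Machine loads: [23, 22, 14, 10, 2]
Makespan = max = 23 time units


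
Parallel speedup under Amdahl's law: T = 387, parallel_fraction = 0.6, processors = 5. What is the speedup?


Amdahl's law: T_p = T × ((1-p) + p/N)
= 387 × ((1-0.6) + 0.6/5)
= 387 × (0.40 + 0.1200)
= 387 × 0.5200
= 201.24
Speedup = 387/201.24
= 1.92×


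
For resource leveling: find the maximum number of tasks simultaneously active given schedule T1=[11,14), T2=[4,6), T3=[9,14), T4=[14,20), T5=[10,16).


Check each time point for overlaps:
  t=11: 3 tasks active (T1, T3, T5)
Max concurrent = 3


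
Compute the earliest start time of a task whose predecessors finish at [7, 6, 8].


ES = max of all predecessor completion times
Predecessors: [7, 6, 8]
ES = max(7, 6, 8)
= 8


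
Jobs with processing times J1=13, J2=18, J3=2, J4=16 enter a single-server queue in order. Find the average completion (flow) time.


Completion times:
  J1: completes at 13
  J2: completes at 31
  J3: completes at 33
  J4: completes at 49
Sum = 126
Average = 126/4
= 31.50


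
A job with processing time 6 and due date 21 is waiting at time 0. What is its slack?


Slack = due - current_time - processing
= 21 - 0 - 6
= 15


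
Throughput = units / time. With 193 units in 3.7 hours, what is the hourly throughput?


Throughput = units / time
= 193 / 3.7
= 52.2 units/hour


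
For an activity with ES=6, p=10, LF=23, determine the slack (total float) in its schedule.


EF = ES + duration = 6 + 10 = 16
LS = LF - duration = 23 - 10 = 13
Total Float = LF - EF = 23 - 16
(or LS - ES = 13 - 6)
= 7


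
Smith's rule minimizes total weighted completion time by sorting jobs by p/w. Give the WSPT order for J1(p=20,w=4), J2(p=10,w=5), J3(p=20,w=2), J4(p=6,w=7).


WSPT (Smith's rule): sort by p/w ascending
  J4: p/w = 6/7 = 0.857
  J2: p/w = 10/5 = 2.000
  J1: p/w = 20/4 = 5.000
  J3: p/w = 20/2 = 10.000
Order: J4 → J2 → J1 → J3


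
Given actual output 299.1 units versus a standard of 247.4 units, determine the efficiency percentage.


Efficiency = (actual / standard) × 100
= (299.1 / 247.4) × 100
= 120.9%


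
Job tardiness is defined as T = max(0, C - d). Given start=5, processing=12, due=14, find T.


Completion = start + processing = 5 + 12 = 17
Tardiness = max(0, C - d) = max(0, 17 - 14)
= max(0, 3)
= 3


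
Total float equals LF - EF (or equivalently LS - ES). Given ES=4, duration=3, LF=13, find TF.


EF = ES + duration = 4 + 3 = 7
LS = LF - duration = 13 - 3 = 10
Total Float = LF - EF = 13 - 7
(or LS - ES = 10 - 4)
= 6


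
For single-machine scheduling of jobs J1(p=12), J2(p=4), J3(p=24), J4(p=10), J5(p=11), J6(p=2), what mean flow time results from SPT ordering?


SPT order: J6 → J2 → J4 → J5 → J1 → J3
Completion times:
  J6: C=2
  J2: C=6
  J4: C=16
  J5: C=27
  J1: C=39
  J3: C=63
Sum = 153, n = 6
Mean flow = 153/6
= 25.50


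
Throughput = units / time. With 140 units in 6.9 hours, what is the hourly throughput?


Throughput = units / time
= 140 / 6.9
= 20.3 units/hour


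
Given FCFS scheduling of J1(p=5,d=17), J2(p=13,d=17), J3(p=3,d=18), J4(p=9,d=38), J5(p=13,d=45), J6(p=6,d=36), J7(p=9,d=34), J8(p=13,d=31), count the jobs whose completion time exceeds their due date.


Completion vs due date:
  J1: C=5, d=17 → on time
  J2: C=18, d=17 → TARDY
  J3: C=21, d=18 → TARDY
  J4: C=30, d=38 → on time
  J5: C=43, d=45 → on time
  J6: C=49, d=36 → TARDY
  J7: C=58, d=34 → TARDY
  J8: C=71, d=31 → TARDY
Tardy jobs: J2, J3, J6, J7, J8
Count = 5


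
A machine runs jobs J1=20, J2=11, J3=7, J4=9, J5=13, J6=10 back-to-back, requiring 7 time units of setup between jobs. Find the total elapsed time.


Makespan = Σ processing + (n-1) × setup
= (20 + 11 + 7 + 9 + 13 + 10) + (6-1)×7
= 70 + 35
= 105 time units


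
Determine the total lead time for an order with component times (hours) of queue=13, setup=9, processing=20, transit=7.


Lead time = queue + setup + processing + transit
= 13 + 9 + 20 + 7
= 49 hours


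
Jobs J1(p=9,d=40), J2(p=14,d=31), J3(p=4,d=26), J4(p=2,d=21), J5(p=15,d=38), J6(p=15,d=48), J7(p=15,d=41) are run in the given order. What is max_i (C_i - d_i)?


Lateness per job (L = C - d):
  J1: C=9, d=40, L=-31
  J2: C=23, d=31, L=-8
  J3: C=27, d=26, L=1
  J4: C=29, d=21, L=8
  J5: C=44, d=38, L=6
  J6: C=59, d=48, L=11
  J7: C=74, d=41, L=33
Lmax = max(-31, -8, 1, 8, 6, 11, 33)
= 33


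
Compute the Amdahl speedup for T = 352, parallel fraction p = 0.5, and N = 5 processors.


Amdahl's law: T_p = T × ((1-p) + p/N)
= 352 × ((1-0.5) + 0.5/5)
= 352 × (0.50 + 0.1000)
= 352 × 0.6000
= 211.20
Speedup = 352/211.20
= 1.67×


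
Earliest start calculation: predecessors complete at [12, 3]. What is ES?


ES = max of all predecessor completion times
Predecessors: [12, 3]
ES = max(12, 3)
= 12


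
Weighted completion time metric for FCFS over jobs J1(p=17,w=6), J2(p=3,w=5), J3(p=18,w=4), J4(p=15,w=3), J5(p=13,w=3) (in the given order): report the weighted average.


Completion times:
  J1: C=17, w×C=6×17=102
  J2: C=20, w×C=5×20=100
  J3: C=38, w×C=4×38=152
  J4: C=53, w×C=3×53=159
  J5: C=66, w×C=3×66=198
Sum w×C = 711
Sum w = 21
Weighted avg = 711/21
= 33.86


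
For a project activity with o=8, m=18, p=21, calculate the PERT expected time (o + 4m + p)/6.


te = (o + 4m + p) / 6
= (8 + 4×18 + 21) / 6
= (8 + 72 + 21) / 6
= 101 / 6
= 16.83


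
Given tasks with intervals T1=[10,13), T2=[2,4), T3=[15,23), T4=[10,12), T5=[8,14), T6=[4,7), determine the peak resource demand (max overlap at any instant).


Check each time point for overlaps:
  t=10: 3 tasks active (T1, T4, T5)
Max concurrent = 3


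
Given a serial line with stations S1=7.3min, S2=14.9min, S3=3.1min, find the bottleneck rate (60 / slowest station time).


Bottleneck = longest station time
Station times: [7.3, 14.9, 3.1]
Max = 14.9 min
Rate = 60 / 14.9
= 4.03 units/hour (bottleneck: 14.9min)


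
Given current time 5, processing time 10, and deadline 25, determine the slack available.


Slack = due - current_time - processing
= 25 - 5 - 10
= 10


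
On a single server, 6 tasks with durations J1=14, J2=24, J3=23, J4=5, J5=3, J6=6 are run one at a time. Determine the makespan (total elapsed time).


Sequential makespan: sum all processing times
= 14 + 24 + 23 + 5 + 3 + 6
= 75 time units


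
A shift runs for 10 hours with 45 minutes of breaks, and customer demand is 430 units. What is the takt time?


Available = 10×60 - 45 = 555 min
Takt time = 555 / 430
= 1.29 min/unit


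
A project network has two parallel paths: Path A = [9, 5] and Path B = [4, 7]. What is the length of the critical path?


Path A: 9 + 5 = 14
Path B: 4 + 7 = 11
Critical path = longest = max(14, 11)
= 14 (Path A)


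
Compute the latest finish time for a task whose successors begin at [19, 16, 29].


LF = min of all successor start times
Successors start at: [19, 16, 29]
LF = min(19, 16, 29)
= 16


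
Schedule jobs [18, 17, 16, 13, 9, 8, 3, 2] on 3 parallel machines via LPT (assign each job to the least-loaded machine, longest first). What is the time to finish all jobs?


Jobs (LPT sorted): [18, 17, 16, 13, 9, 8, 3, 2]
Machines: 3
  J=18 → Machine 1 (load: 0+18=18)
  J=17 → Machine 2 (load: 0+17=17)
  J=16 → Machine 3 (load: 0+16=16)
  J=13 → Machine 3 (load: 16+13=29)
  J=9 → Machine 2 (load: 17+9=26)
  J=8 → Machine 1 (load: 18+8=26)
  J=3 → Machine 1 (load: 26+3=29)
  J=2 → Machine 2 (load: 26+2=28)
Machine loads: [29, 28, 29]
Makespan = max = 29 time units


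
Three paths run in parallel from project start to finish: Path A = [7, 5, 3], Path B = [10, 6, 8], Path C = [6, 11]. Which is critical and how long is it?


Path A: 7 + 5 + 3 = 15
Path B: 10 + 6 + 8 = 24
Path C: 6 + 11 = 17
Critical path = longest = max(15, 24, 17)
= 24 (Path B)


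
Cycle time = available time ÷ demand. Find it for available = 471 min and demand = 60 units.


Cycle time = available time / demand
= 471 / 60
= 7.85 min/unit


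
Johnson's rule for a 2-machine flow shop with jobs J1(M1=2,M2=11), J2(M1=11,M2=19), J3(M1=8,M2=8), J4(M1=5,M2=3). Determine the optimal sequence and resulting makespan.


Johnson's rule:
Group 1 (M1≤M2, sort by M1): ['J1', 'J3', 'J2']
Group 2 (M1>M2, sort desc M2): ['J4']
Sequence: J1 → J3 → J2 → J4
Makespan calculation:
  J1: M1 done=2, M2 done=13
  J3: M1 done=10, M2 done=21
  J2: M1 done=21, M2 done=40
  J4: M1 done=26, M2 done=43
= Sequence: J1 → J3 → J2 → J4, Makespan: 43


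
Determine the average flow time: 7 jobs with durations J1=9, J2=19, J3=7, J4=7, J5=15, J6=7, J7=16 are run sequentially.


Completion times:
  J1: completes at 9
  J2: completes at 28
  J3: completes at 35
  J4: completes at 42
  J5: completes at 57
  J6: completes at 64
  J7: completes at 80
Sum = 315
Average = 315/7
= 45.00
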